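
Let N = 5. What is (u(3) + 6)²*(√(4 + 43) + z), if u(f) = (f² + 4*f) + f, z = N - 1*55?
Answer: -45000 + 900*√47 ≈ -38830.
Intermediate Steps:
z = -50 (z = 5 - 1*55 = 5 - 55 = -50)
u(f) = f² + 5*f
(u(3) + 6)²*(√(4 + 43) + z) = (3*(5 + 3) + 6)²*(√(4 + 43) - 50) = (3*8 + 6)²*(√47 - 50) = (24 + 6)²*(-50 + √47) = 30²*(-50 + √47) = 900*(-50 + √47) = -45000 + 900*√47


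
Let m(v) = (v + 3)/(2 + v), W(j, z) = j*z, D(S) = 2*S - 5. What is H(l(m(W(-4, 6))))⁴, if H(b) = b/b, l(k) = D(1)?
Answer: 1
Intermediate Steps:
D(S) = -5 + 2*S
m(v) = (3 + v)/(2 + v)
l(k) = -3 (l(k) = -5 + 2*1 = -5 + 2 = -3)
H(b) = 1
H(l(m(W(-4, 6))))⁴ = 1⁴ = 1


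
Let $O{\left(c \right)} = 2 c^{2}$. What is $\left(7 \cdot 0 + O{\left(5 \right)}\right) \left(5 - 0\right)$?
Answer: $250$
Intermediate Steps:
$\left(7 \cdot 0 + O{\left(5 \right)}\right) \left(5 - 0\right) = \left(7 \cdot 0 + 2 \cdot 5^{2}\right) \left(5 - 0\right) = \left(0 + 2 \cdot 25\right) \left(5 + 0\right) = \left(0 + 50\right) 5 = 50 \cdot 5 = 250$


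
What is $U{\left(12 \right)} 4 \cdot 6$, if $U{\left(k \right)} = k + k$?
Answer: $576$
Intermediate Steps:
$U{\left(k \right)} = 2 k$
$U{\left(12 \right)} 4 \cdot 6 = 2 \cdot 12 \cdot 4 \cdot 6 = 24 \cdot 24 = 576$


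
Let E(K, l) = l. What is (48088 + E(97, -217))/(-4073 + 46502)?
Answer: 15957/14143 ≈ 1.1283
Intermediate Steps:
(48088 + E(97, -217))/(-4073 + 46502) = (48088 - 217)/(-4073 + 46502) = 47871/42429 = 47871*(1/42429) = 15957/14143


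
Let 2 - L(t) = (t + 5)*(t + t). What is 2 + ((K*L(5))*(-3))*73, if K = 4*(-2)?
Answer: -171694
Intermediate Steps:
K = -8
L(t) = 2 - 2*t*(5 + t) (L(t) = 2 - (t + 5)*(t + t) = 2 - (5 + t)*2*t = 2 - 2*t*(5 + t))
2 + ((K*L(5))*(-3))*73 = 2 + (-8*(2 - 10*5 - 2*5²)*(-3))*73 = 2 + (-8*(2 - 50 - 2*25)*(-3))*73 = 2 + (-8*(2 - 50 - 50)*(-3))*73 = 2 + (-8*(-98)*(-3))*73 = 2 + (784*(-3))*73 = 2 - 2352*73 = 2 - 171696 = -171694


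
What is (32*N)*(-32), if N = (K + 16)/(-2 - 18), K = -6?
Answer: 512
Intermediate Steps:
N = -½ (N = (-6 + 16)/(-2 - 18) = 10/(-20) = 10*(-1/20) = -½ ≈ -0.50000)
(32*N)*(-32) = (32*(-½))*(-32) = -16*(-32) = 512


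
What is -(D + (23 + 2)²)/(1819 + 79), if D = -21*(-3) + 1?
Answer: -53/146 ≈ -0.36301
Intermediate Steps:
D = 64 (D = 63 + 1 = 64)
-(D + (23 + 2)²)/(1819 + 79) = -(64 + (23 + 2)²)/(1819 + 79) = -(64 + 25²)/1898 = -(64 + 625)/1898 = -689/1898 = -1*53/146 = -53/146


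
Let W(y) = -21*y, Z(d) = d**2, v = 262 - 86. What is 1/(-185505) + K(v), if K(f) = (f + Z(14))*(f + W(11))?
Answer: -3795432301/185505 ≈ -20460.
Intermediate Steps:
v = 176
K(f) = (-231 + f)*(196 + f) (K(f) = (f + 14**2)*(f - 21*11) = (f + 196)*(f - 231) = (196 + f)*(-231 + f) = (-231 + f)*(196 + f))
1/(-185505) + K(v) = 1/(-185505) + (-45276 + 176**2 - 35*176) = -1/185505 + (-45276 + 30976 - 6160) = -1/185505 - 20460 = -3795432301/185505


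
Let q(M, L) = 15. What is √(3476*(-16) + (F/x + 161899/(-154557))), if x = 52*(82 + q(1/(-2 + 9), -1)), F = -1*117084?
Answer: I*√1389528531922831066/4997343 ≈ 235.88*I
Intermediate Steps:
F = -117084
x = 5044 (x = 52*(82 + 15) = 52*97 = 5044)
√(3476*(-16) + (F/x + 161899/(-154557))) = √(3476*(-16) + (-117084/5044 + 161899/(-154557))) = √(-55616 + (-117084*1/5044 + 161899*(-1/154557))) = √(-55616 + (-29271/1261 - 161899/154557)) = √(-55616 - 363707122/14992029) = √(-834160391986/14992029) = I*√1389528531922831066/4997343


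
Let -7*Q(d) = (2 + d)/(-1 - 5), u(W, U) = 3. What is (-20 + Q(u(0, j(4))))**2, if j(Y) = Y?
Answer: 697225/1764 ≈ 395.25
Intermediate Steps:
Q(d) = 1/21 + d/42 (Q(d) = -(2 + d)/(7*(-1 - 5)) = -(2 + d)/(7*(-6)) = -(2 + d)*(-1)/(7*6) = -(-1/3 - d/6)/7 = 1/21 + d/42)
(-20 + Q(u(0, j(4))))**2 = (-20 + (1/21 + (1/42)*3))**2 = (-20 + (1/21 + 1/14))**2 = (-20 + 5/42)**2 = (-835/42)**2 = 697225/1764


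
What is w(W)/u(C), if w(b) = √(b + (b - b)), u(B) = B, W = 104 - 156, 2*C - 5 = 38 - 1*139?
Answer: -I*√13/24 ≈ -0.15023*I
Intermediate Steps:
C = -48 (C = 5/2 + (38 - 1*139)/2 = 5/2 + (38 - 139)/2 = 5/2 + (½)*(-101) = 5/2 - 101/2 = -48)
W = -52
w(b) = √b (w(b) = √(b + 0) = √b)
w(W)/u(C) = √(-52)/(-48) = (2*I*√13)*(-1/48) = -I*√13/24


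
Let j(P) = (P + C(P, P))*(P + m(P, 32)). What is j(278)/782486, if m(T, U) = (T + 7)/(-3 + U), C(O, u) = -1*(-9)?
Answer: 2395589/22692094 ≈ 0.10557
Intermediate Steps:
C(O, u) = 9
m(T, U) = (7 + T)/(-3 + U)
j(P) = (9 + P)*(7/29 + 30*P/29) (j(P) = (P + 9)*(P + (7 + P)/(-3 + 32)) = (9 + P)*(P + (7 + P)/29) = (9 + P)*(P + (7/29 + P/29)) = (9 + P)*(7/29 + 30*P/29))
j(278)/782486 = (63/29 + (30/29)*278² + (277/29)*278)/782486 = (63/29 + (30/29)*77284 + 77006/29)*(1/782486) = (63/29 + 2318520/29 + 77006/29)*(1/782486) = (2395589/29)*(1/782486) = 2395589/22692094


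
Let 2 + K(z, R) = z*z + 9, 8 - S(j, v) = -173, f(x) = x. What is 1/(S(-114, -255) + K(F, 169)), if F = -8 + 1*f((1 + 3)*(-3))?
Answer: 1/588 ≈ 0.0017007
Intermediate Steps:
S(j, v) = 181 (S(j, v) = 8 - 1*(-173) = 8 + 173 = 181)
F = -20 (F = -8 + 1*((1 + 3)*(-3)) = -8 + 1*(4*(-3)) = -8 + 1*(-12) = -8 - 12 = -20)
K(z, R) = 7 + z**2 (K(z, R) = -2 + (z*z + 9) = -2 + (z**2 + 9) = -2 + (9 + z**2) = 7 + z**2)
1/(S(-114, -255) + K(F, 169)) = 1/(181 + (7 + (-20)**2)) = 1/(181 + (7 + 400)) = 1/(181 + 407) = 1/588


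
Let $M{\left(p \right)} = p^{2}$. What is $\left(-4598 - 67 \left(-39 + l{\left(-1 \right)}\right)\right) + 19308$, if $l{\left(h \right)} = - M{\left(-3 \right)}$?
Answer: $17926$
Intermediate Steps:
$l{\left(h \right)} = -9$ ($l{\left(h \right)} = - \left(-3\right)^{2} = \left(-1\right) 9 = -9$)
$\left(-4598 - 67 \left(-39 + l{\left(-1 \right)}\right)\right) + 19308 = \left(-4598 - 67 \left(-39 - 9\right)\right) + 19308 = \left(-4598 - -3216\right) + 19308 = \left(-4598 + 3216\right) + 19308 = -1382 + 19308 = 17926$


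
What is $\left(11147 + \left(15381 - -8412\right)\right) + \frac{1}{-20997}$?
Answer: $\frac{733635179}{20997} \approx 34940.0$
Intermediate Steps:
$\left(11147 + \left(15381 - -8412\right)\right) + \frac{1}{-20997} = \left(11147 + \left(15381 + 8412\right)\right) - \frac{1}{20997} = \left(11147 + 23793\right) - \frac{1}{20997} = 34940 - \frac{1}{20997} = \frac{733635179}{20997}$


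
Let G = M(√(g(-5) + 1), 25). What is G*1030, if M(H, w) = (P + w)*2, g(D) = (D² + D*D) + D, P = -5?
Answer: 41200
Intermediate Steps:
g(D) = D + 2*D² (g(D) = (D² + D²) + D = 2*D² + D = D + 2*D²)
M(H, w) = -10 + 2*w (M(H, w) = (-5 + w)*2 = -10 + 2*w)
G = 40 (G = -10 + 2*25 = -10 + 50 = 40)
G*1030 = 40*1030 = 41200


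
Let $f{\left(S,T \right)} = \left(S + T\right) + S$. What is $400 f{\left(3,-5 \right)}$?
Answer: $400$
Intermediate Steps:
$f{\left(S,T \right)} = T + 2 S$
$400 f{\left(3,-5 \right)} = 400 \left(-5 + 2 \cdot 3\right) = 400 \left(-5 + 6\right) = 400 \cdot 1 = 400$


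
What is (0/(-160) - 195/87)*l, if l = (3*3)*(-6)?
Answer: 3510/29 ≈ 121.03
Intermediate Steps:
l = -54 (l = 9*(-6) = -54)
(0/(-160) - 195/87)*l = (0/(-160) - 195/87)*(-54) = (0*(-1/160) - 195*1/87)*(-54) = (0 - 65/29)*(-54) = -65/29*(-54) = 3510/29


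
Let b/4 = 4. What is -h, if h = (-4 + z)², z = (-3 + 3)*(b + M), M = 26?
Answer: -16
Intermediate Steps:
b = 16 (b = 4*4 = 16)
z = 0 (z = (-3 + 3)*(16 + 26) = 0*42 = 0)
h = 16 (h = (-4 + 0)² = (-4)² = 16)
-h = -1*16 = -16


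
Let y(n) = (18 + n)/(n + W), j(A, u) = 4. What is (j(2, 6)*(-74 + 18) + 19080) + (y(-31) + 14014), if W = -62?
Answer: 3056923/93 ≈ 32870.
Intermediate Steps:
y(n) = (18 + n)/(-62 + n) (y(n) = (18 + n)/(n - 62) = (18 + n)/(-62 + n))
(j(2, 6)*(-74 + 18) + 19080) + (y(-31) + 14014) = (4*(-74 + 18) + 19080) + ((18 - 31)/(-62 - 31) + 14014) = (4*(-56) + 19080) + (-13/(-93) + 14014) = (-224 + 19080) + (-1/93*(-13) + 14014) = 18856 + (13/93 + 14014) = 18856 + 1303315/93 = 3056923/93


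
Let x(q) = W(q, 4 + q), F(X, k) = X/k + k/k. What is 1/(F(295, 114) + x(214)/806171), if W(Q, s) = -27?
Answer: 91903494/329720861 ≈ 0.27873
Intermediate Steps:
F(X, k) = 1 + X/k (F(X, k) = X/k + 1 = 1 + X/k)
x(q) = -27
1/(F(295, 114) + x(214)/806171) = 1/((295 + 114)/114 - 27/806171) = 1/((1/114)*409 - 27*1/806171) = 1/(409/114 - 27/806171) = 1/(329720861/91903494) = 91903494/329720861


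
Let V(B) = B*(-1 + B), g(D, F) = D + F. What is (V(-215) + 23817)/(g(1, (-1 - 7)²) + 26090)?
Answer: 70257/26155 ≈ 2.6862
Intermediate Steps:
(V(-215) + 23817)/(g(1, (-1 - 7)²) + 26090) = (-215*(-1 - 215) + 23817)/((1 + (-1 - 7)²) + 26090) = (-215*(-216) + 23817)/((1 + (-8)²) + 26090) = (46440 + 23817)/((1 + 64) + 26090) = 70257/(65 + 26090) = 70257/26155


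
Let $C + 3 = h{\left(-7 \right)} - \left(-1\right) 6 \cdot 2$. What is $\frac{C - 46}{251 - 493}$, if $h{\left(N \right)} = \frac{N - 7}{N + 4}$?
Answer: $\frac{97}{726} \approx 0.13361$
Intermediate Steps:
$h{\left(N \right)} = \frac{-7 + N}{4 + N}$
$C = \frac{41}{3}$ ($C = -3 + \left(\frac{-7 - 7}{4 - 7} - \left(-1\right) 6 \cdot 2\right) = -3 + \left(\frac{1}{-3} \left(-14\right) - \left(-6\right) 2\right) = -3 - - \frac{50}{3} = -3 + \left(\frac{14}{3} + 12\right) = -3 + \frac{50}{3} = \frac{41}{3} \approx 13.667$)
$\frac{C - 46}{251 - 493} = \frac{\frac{41}{3} - 46}{251 - 493} = - \frac{97}{3 \left(-242\right)} = \left(- \frac{97}{3}\right) \left(- \frac{1}{242}\right) = \frac{97}{726}$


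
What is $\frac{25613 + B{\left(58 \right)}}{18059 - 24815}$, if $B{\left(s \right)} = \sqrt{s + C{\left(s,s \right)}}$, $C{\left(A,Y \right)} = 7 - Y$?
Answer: $- \frac{25613}{6756} - \frac{\sqrt{7}}{6756} \approx -3.7915$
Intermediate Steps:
$B{\left(s \right)} = \sqrt{7}$ ($B{\left(s \right)} = \sqrt{s - \left(-7 + s\right)} = \sqrt{7}$)
$\frac{25613 + B{\left(58 \right)}}{18059 - 24815} = \frac{25613 + \sqrt{7}}{18059 - 24815} = \frac{25613 + \sqrt{7}}{-6756} = \left(25613 + \sqrt{7}\right) \left(- \frac{1}{6756}\right) = - \frac{25613}{6756} - \frac{\sqrt{7}}{6756}$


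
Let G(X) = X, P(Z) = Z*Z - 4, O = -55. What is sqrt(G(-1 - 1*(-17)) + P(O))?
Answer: sqrt(3037) ≈ 55.109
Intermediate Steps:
P(Z) = -4 + Z**2 (P(Z) = Z**2 - 4 = -4 + Z**2)
sqrt(G(-1 - 1*(-17)) + P(O)) = sqrt((-1 - 1*(-17)) + (-4 + (-55)**2)) = sqrt((-1 + 17) + (-4 + 3025)) = sqrt(16 + 3021) = sqrt(3037)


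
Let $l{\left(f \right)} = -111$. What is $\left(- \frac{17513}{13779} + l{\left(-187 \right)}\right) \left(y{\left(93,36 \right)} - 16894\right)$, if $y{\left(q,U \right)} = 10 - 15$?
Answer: $\frac{8714149606}{4593} \approx 1.8973 \cdot 10^{6}$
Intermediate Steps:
$y{\left(q,U \right)} = -5$ ($y{\left(q,U \right)} = 10 - 15 = -5$)
$\left(- \frac{17513}{13779} + l{\left(-187 \right)}\right) \left(y{\left(93,36 \right)} - 16894\right) = \left(- \frac{17513}{13779} - 111\right) \left(-5 - 16894\right) = \left(\left(-17513\right) \frac{1}{13779} - 111\right) \left(-16899\right) = \left(- \frac{17513}{13779} - 111\right) \left(-16899\right) = \left(- \frac{1546982}{13779}\right) \left(-16899\right) = \frac{8714149606}{4593}$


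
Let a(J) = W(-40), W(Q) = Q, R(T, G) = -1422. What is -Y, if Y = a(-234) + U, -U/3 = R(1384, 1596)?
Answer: -4226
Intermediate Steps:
U = 4266 (U = -3*(-1422) = 4266)
a(J) = -40
Y = 4226 (Y = -40 + 4266 = 4226)
-Y = -1*4226 = -4226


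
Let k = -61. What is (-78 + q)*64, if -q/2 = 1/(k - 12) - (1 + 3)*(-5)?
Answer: -551168/73 ≈ -7550.3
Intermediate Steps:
q = -2918/73 (q = -2*(1/(-61 - 12) - (1 + 3)*(-5)) = -2*(1/(-73) - 4*(-5)) = -2*(-1/73 - 1*(-20)) = -2*(-1/73 + 20) = -2*1459/73 = -2918/73 ≈ -39.973)
(-78 + q)*64 = (-78 - 2918/73)*64 = -8612/73*64 = -551168/73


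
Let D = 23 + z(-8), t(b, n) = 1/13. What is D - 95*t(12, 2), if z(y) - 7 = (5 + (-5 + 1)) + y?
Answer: 204/13 ≈ 15.692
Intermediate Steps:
t(b, n) = 1/13
z(y) = 8 + y (z(y) = 7 + ((5 + (-5 + 1)) + y) = 7 + ((5 - 4) + y) = 7 + (1 + y) = 8 + y)
D = 23 (D = 23 + (8 - 8) = 23 + 0 = 23)
D - 95*t(12, 2) = 23 - 95*1/13 = 23 - 95/13 = 204/13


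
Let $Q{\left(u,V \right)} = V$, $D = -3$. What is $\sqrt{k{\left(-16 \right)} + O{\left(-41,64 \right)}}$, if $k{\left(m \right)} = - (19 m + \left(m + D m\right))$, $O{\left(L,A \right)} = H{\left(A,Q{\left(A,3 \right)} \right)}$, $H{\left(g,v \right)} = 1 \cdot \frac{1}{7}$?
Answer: $\frac{\sqrt{13335}}{7} \approx 16.497$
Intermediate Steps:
$H{\left(g,v \right)} = \frac{1}{7}$ ($H{\left(g,v \right)} = 1 \cdot \frac{1}{7} = \frac{1}{7}$)
$O{\left(L,A \right)} = \frac{1}{7}$
$k{\left(m \right)} = - 17 m$ ($k{\left(m \right)} = - (19 m + \left(m - 3 m\right)) = - (19 m - 2 m) = - 17 m$)
$\sqrt{k{\left(-16 \right)} + O{\left(-41,64 \right)}} = \sqrt{\left(-17\right) \left(-16\right) + \frac{1}{7}} = \sqrt{272 + \frac{1}{7}} = \sqrt{\frac{1905}{7}} = \frac{\sqrt{13335}}{7}$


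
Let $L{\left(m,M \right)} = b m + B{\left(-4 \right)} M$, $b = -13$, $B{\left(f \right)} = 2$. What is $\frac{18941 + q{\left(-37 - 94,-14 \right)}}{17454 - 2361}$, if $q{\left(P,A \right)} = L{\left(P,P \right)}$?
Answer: $\frac{158}{117} \approx 1.3504$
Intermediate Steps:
$L{\left(m,M \right)} = - 13 m + 2 M$
$q{\left(P,A \right)} = - 11 P$ ($q{\left(P,A \right)} = - 13 P + 2 P = - 11 P$)
$\frac{18941 + q{\left(-37 - 94,-14 \right)}}{17454 - 2361} = \frac{18941 - 11 \left(-37 - 94\right)}{17454 - 2361} = \frac{18941 - 11 \left(-37 - 94\right)}{15093} = \left(18941 - -1441\right) \frac{1}{15093} = \left(18941 + 1441\right) \frac{1}{15093} = 20382 \cdot \frac{1}{15093} = \frac{158}{117}$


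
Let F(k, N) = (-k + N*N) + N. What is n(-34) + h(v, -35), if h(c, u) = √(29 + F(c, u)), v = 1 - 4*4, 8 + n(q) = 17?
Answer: 9 + √1234 ≈ 44.128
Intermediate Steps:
n(q) = 9 (n(q) = -8 + 17 = 9)
v = -15 (v = 1 - 16 = -15)
F(k, N) = N + N² - k (F(k, N) = (-k + N²) + N = (N² - k) + N = N + N² - k)
h(c, u) = √(29 + u + u² - c) (h(c, u) = √(29 + (u + u² - c)) = √(29 + u + u² - c))
n(-34) + h(v, -35) = 9 + √(29 - 35 + (-35)² - 1*(-15)) = 9 + √(29 - 35 + 1225 + 15) = 9 + √1234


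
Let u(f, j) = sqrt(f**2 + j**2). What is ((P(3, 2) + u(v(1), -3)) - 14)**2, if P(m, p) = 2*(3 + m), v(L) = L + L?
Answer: (2 - sqrt(13))**2 ≈ 2.5778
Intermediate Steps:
v(L) = 2*L
P(m, p) = 6 + 2*m
((P(3, 2) + u(v(1), -3)) - 14)**2 = (((6 + 2*3) + sqrt((2*1)**2 + (-3)**2)) - 14)**2 = (((6 + 6) + sqrt(2**2 + 9)) - 14)**2 = ((12 + sqrt(4 + 9)) - 14)**2 = ((12 + sqrt(13)) - 14)**2 = (-2 + sqrt(13))**2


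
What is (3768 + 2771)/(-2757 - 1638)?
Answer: -6539/4395 ≈ -1.4878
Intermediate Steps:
(3768 + 2771)/(-2757 - 1638) = 6539/(-4395) = 6539*(-1/4395) = -6539/4395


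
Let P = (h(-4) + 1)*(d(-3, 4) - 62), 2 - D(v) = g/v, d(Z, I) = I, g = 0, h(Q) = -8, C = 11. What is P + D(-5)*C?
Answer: 428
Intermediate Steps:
D(v) = 2 (D(v) = 2 - 0/v = 2 - 1*0 = 2 + 0 = 2)
P = 406 (P = (-8 + 1)*(4 - 62) = -7*(-58) = 406)
P + D(-5)*C = 406 + 2*11 = 406 + 22 = 428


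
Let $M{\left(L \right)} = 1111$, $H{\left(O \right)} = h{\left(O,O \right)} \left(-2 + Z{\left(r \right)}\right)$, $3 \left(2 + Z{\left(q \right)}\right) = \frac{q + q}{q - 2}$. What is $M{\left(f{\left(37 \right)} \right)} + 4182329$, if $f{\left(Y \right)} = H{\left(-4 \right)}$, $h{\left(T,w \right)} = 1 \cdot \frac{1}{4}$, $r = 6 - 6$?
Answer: $4183440$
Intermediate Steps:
$r = 0$ ($r = 6 - 6 = 0$)
$Z{\left(q \right)} = -2 + \frac{2 q}{3 \left(-2 + q\right)}$ ($Z{\left(q \right)} = -2 + \frac{\left(q + q\right) \frac{1}{q - 2}}{3} = -2 + \frac{2 q \frac{1}{-2 + q}}{3} = -2 + \frac{2 q}{3 \left(-2 + q\right)}$)
$h{\left(T,w \right)} = \frac{1}{4}$ ($h{\left(T,w \right)} = 1 \cdot \frac{1}{4} = \frac{1}{4}$)
$H{\left(O \right)} = -1$ ($H{\left(O \right)} = \frac{-2 + \frac{4 \left(3 - 0\right)}{3 \left(-2 + 0\right)}}{4} = \frac{-2 + \frac{4 \left(3 + 0\right)}{3 \left(-2\right)}}{4} = \frac{-2 + \frac{4}{3} \left(- \frac{1}{2}\right) 3}{4} = \frac{-2 - 2}{4} = \frac{1}{4} \left(-4\right) = -1$)
$f{\left(Y \right)} = -1$
$M{\left(f{\left(37 \right)} \right)} + 4182329 = 1111 + 4182329 = 4183440$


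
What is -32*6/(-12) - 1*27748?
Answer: -27732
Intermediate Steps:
-32*6/(-12) - 1*27748 = -192*(-1/12) - 27748 = 16 - 27748 = -27732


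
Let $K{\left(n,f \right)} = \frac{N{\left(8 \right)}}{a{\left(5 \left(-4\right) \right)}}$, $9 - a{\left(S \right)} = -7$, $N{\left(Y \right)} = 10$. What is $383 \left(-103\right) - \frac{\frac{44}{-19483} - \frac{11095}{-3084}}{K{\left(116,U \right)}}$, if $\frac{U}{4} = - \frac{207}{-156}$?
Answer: $- \frac{2963326718663}{75106965} \approx -39455.0$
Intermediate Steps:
$a{\left(S \right)} = 16$ ($a{\left(S \right)} = 9 - -7 = 9 + 7 = 16$)
$U = \frac{69}{13}$ ($U = 4 \left(- \frac{207}{-156}\right) = 4 \left(\left(-207\right) \left(- \frac{1}{156}\right)\right) = 4 \cdot \frac{69}{52} = \frac{69}{13} \approx 5.3077$)
$K{\left(n,f \right)} = \frac{5}{8}$ ($K{\left(n,f \right)} = \frac{10}{16} = 10 \cdot \frac{1}{16} = \frac{5}{8}$)
$383 \left(-103\right) - \frac{\frac{44}{-19483} - \frac{11095}{-3084}}{K{\left(116,U \right)}} = 383 \left(-103\right) - \frac{\frac{44}{-19483} - \frac{11095}{-3084}}{\frac{5}{8}} = -39449 - \left(44 \left(- \frac{1}{19483}\right) - - \frac{11095}{3084}\right) \frac{8}{5} = -39449 - \left(- \frac{44}{19483} + \frac{11095}{3084}\right) \frac{8}{5} = -39449 - \frac{216028189}{60085572} \cdot \frac{8}{5} = -39449 - \frac{432056378}{75106965} = - \frac{2963326718663}{75106965}$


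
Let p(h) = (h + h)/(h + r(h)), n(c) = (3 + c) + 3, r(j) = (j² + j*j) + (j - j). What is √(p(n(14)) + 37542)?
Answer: 2*√15777046/41 ≈ 193.76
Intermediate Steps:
r(j) = 2*j² (r(j) = (j² + j²) + 0 = 2*j² + 0 = 2*j²)
n(c) = 6 + c
p(h) = 2*h/(h + 2*h²) (p(h) = (h + h)/(h + 2*h²) = (2*h)/(h + 2*h²) = 2*h/(h + 2*h²))
√(p(n(14)) + 37542) = √(2/(1 + 2*(6 + 14)) + 37542) = √(2/(1 + 2*20) + 37542) = √(2/(1 + 40) + 37542) = √(2/41 + 37542) = √(1539224/41) = 2*√15777046/41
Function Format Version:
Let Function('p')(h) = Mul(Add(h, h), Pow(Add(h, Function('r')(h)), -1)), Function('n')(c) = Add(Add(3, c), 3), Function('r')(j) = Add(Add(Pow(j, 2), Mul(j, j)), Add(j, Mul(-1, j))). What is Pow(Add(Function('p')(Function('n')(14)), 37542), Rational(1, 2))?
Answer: Mul(Rational(2, 41), Pow(15777046, Rational(1, 2))) ≈ 193.76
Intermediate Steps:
Function('r')(j) = Mul(2, Pow(j, 2)) (Function('r')(j) = Add(Add(Pow(j, 2), Pow(j, 2)), 0) = Add(Mul(2, Pow(j, 2)), 0) = Mul(2, Pow(j, 2)))
Function('n')(c) = Add(6, c)
Function('p')(h) = Mul(2, h, Pow(Add(h, Mul(2, Pow(h, 2))), -1)) (Function('p')(h) = Mul(Add(h, h), Pow(Add(h, Mul(2, Pow(h, 2))), -1)) = Mul(Mul(2, h), Pow(Add(h, Mul(2, Pow(h, 2))), -1)) = Mul(2, h, Pow(Add(h, Mul(2, Pow(h, 2))), -1)))
Pow(Add(Function('p')(Function('n')(14)), 37542), Rational(1, 2)) = Pow(Add(Mul(2, Pow(Add(1, Mul(2, Add(6, 14))), -1)), 37542), Rational(1, 2)) = Pow(Add(Mul(2, Pow(Add(1, Mul(2, 20)), -1)), 37542), Rational(1, 2)) = Pow(Add(Mul(2, Pow(Add(1, 40), -1)), 37542), Rational(1, 2)) = Pow(Add(Mul(2, Pow(41, -1)), 37542), Rational(1, 2)) = Pow(Add(Mul(2, Rational(1, 41)), 37542), Rational(1, 2)) = Pow(Add(Rational(2, 41), 37542), Rational(1, 2)) = Pow(Rational(1539224, 41), Rational(1, 2)) = Mul(Rational(2, 41), Pow(15777046, Rational(1, 2)))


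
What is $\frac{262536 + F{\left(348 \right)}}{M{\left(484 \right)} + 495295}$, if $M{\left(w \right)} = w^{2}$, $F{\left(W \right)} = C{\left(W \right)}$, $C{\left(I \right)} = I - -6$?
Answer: $\frac{262890}{729551} \approx 0.36034$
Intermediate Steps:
$C{\left(I \right)} = 6 + I$ ($C{\left(I \right)} = I + 6 = 6 + I$)
$F{\left(W \right)} = 6 + W$
$\frac{262536 + F{\left(348 \right)}}{M{\left(484 \right)} + 495295} = \frac{262536 + \left(6 + 348\right)}{484^{2} + 495295} = \frac{262536 + 354}{234256 + 495295} = \frac{262890}{729551}$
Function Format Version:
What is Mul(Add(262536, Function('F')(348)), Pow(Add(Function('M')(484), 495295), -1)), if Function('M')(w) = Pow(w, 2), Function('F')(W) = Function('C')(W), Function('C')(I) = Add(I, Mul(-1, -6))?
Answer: Rational(262890, 729551) ≈ 0.36034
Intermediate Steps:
Function('C')(I) = Add(6, I) (Function('C')(I) = Add(I, 6) = Add(6, I))
Function('F')(W) = Add(6, W)
Mul(Add(262536, Function('F')(348)), Pow(Add(Function('M')(484), 495295), -1)) = Mul(Add(262536, Add(6, 348)), Pow(Add(Pow(484, 2), 495295), -1)) = Mul(Add(262536, 354), Pow(Add(234256, 495295), -1)) = Mul(262890, Pow(729551, -1)) = Mul(262890, Rational(1, 729551)) = Rational(262890, 729551)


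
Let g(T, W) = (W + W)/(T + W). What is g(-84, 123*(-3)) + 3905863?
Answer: 589785559/151 ≈ 3.9059e+6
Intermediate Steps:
g(T, W) = 2*W/(T + W) (g(T, W) = (2*W)/(T + W) = 2*W/(T + W))
g(-84, 123*(-3)) + 3905863 = 2*(123*(-3))/(-84 + 123*(-3)) + 3905863 = 2*(-369)/(-84 - 369) + 3905863 = 2*(-369)/(-453) + 3905863 = 2*(-369)*(-1/453) + 3905863 = 246/151 + 3905863 = 589785559/151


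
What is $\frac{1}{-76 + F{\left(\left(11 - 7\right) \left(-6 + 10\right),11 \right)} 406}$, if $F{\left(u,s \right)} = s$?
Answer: $\frac{1}{4390} \approx 0.00022779$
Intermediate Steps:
$\frac{1}{-76 + F{\left(\left(11 - 7\right) \left(-6 + 10\right),11 \right)} 406} = \frac{1}{-76 + 11 \cdot 406} = \frac{1}{-76 + 4466} = \frac{1}{4390}$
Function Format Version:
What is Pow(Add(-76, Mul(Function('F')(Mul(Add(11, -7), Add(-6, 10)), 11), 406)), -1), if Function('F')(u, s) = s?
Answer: Rational(1, 4390) ≈ 0.00022779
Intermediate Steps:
Pow(Add(-76, Mul(Function('F')(Mul(Add(11, -7), Add(-6, 10)), 11), 406)), -1) = Pow(Add(-76, Mul(11, 406)), -1) = Pow(Add(-76, 4466), -1) = Pow(4390, -1) = Rational(1, 4390)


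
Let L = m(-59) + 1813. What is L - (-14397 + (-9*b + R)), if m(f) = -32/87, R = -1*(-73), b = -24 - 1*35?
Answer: 1357690/87 ≈ 15606.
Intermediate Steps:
b = -59 (b = -24 - 35 = -59)
R = 73
m(f) = -32/87 (m(f) = -32*1/87 = -32/87)
L = 157699/87 (L = -32/87 + 1813 = 157699/87 ≈ 1812.6)
L - (-14397 + (-9*b + R)) = 157699/87 - (-14397 + (-9*(-59) + 73)) = 157699/87 - (-14397 + (531 + 73)) = 157699/87 - (-14397 + 604) = 157699/87 - 1*(-13793) = 157699/87 + 13793 = 1357690/87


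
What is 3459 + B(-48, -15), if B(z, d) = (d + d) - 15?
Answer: 3414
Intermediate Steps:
B(z, d) = -15 + 2*d (B(z, d) = 2*d - 15 = -15 + 2*d)
3459 + B(-48, -15) = 3459 + (-15 + 2*(-15)) = 3459 + (-15 - 30) = 3459 - 45 = 3414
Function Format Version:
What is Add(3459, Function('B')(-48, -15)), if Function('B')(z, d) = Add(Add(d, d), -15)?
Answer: 3414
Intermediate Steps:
Function('B')(z, d) = Add(-15, Mul(2, d)) (Function('B')(z, d) = Add(Mul(2, d), -15) = Add(-15, Mul(2, d)))
Add(3459, Function('B')(-48, -15)) = Add(3459, Add(-15, Mul(2, -15))) = Add(3459, Add(-15, -30)) = Add(3459, -45) = 3414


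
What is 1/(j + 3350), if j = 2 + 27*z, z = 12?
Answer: 1/3676 ≈ 0.00027203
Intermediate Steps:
j = 326 (j = 2 + 27*12 = 2 + 324 = 326)
1/(j + 3350) = 1/(326 + 3350) = 1/3676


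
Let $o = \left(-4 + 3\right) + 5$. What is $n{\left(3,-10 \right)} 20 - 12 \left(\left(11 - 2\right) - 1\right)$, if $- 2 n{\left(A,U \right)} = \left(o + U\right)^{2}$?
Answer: $-456$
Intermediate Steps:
$o = 4$ ($o = -1 + 5 = 4$)
$n{\left(A,U \right)} = - \frac{\left(4 + U\right)^{2}}{2}$
$n{\left(3,-10 \right)} 20 - 12 \left(\left(11 - 2\right) - 1\right) = - \frac{\left(4 - 10\right)^{2}}{2} \cdot 20 - 12 \left(\left(11 - 2\right) - 1\right) = - \frac{\left(-6\right)^{2}}{2} \cdot 20 - 12 \left(\left(11 - 2\right) - 1\right) = \left(- \frac{1}{2}\right) 36 \cdot 20 - 12 \left(9 - 1\right) = \left(-18\right) 20 - 96 = -360 - 96 = -456$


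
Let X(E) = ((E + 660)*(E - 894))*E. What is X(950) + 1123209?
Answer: 86775209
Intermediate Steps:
X(E) = E*(-894 + E)*(660 + E) (X(E) = ((660 + E)*(-894 + E))*E = ((-894 + E)*(660 + E))*E = E*(-894 + E)*(660 + E))
X(950) + 1123209 = 950*(-590040 + 950² - 234*950) + 1123209 = 950*(-590040 + 902500 - 222300) + 1123209 = 950*90160 + 1123209 = 85652000 + 1123209 = 86775209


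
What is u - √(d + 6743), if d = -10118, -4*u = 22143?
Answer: -22143/4 - 15*I*√15 ≈ -5535.8 - 58.095*I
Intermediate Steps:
u = -22143/4 (u = -¼*22143 = -22143/4 ≈ -5535.8)
u - √(d + 6743) = -22143/4 - √(-10118 + 6743) = -22143/4 - √(-3375) = -22143/4 - 15*I*√15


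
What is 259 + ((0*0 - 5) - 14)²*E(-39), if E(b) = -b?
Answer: 14338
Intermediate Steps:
259 + ((0*0 - 5) - 14)²*E(-39) = 259 + ((0*0 - 5) - 14)²*(-1*(-39)) = 259 + ((0 - 5) - 14)²*39 = 259 + (-5 - 14)²*39 = 259 + (-19)²*39 = 259 + 361*39 = 259 + 14079 = 14338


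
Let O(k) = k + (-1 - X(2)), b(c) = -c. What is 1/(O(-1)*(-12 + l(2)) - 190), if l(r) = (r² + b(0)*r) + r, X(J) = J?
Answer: -1/166 ≈ -0.0060241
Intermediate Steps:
l(r) = r + r² (l(r) = (r² + (-1*0)*r) + r = (r² + 0*r) + r = (r² + 0) + r = r² + r = r + r²)
O(k) = -3 + k (O(k) = k + (-1 - 1*2) = k + (-1 - 2) = k - 3 = -3 + k)
1/(O(-1)*(-12 + l(2)) - 190) = 1/((-3 - 1)*(-12 + 2*(1 + 2)) - 190) = 1/(-4*(-12 + 2*3) - 190) = 1/(-4*(-12 + 6) - 190) = 1/(-4*(-6) - 190) = 1/(24 - 190) = 1/(-166) = -1/166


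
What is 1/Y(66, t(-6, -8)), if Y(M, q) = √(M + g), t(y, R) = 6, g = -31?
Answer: √35/35 ≈ 0.16903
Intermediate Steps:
Y(M, q) = √(-31 + M) (Y(M, q) = √(M - 31) = √(-31 + M))
1/Y(66, t(-6, -8)) = 1/(√(-31 + 66)) = 1/(√35) = √35/35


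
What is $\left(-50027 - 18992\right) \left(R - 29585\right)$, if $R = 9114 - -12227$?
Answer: $568992636$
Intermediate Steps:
$R = 21341$ ($R = 9114 + 12227 = 21341$)
$\left(-50027 - 18992\right) \left(R - 29585\right) = \left(-50027 - 18992\right) \left(21341 - 29585\right) = \left(-69019\right) \left(-8244\right) = 568992636$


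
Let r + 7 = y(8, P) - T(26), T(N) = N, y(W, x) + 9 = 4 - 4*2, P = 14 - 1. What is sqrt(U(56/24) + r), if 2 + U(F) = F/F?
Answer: I*sqrt(47) ≈ 6.8557*I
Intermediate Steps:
P = 13
y(W, x) = -13 (y(W, x) = -9 + (4 - 4*2) = -9 + (4 - 8) = -9 - 4 = -13)
U(F) = -1 (U(F) = -2 + F/F = -2 + 1 = -1)
r = -46 (r = -7 + (-13 - 1*26) = -7 + (-13 - 26) = -7 - 39 = -46)
sqrt(U(56/24) + r) = sqrt(-1 - 46) = sqrt(-47) = I*sqrt(47)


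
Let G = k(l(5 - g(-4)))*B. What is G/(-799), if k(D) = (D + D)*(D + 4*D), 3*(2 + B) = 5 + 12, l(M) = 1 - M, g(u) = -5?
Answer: -2970/799 ≈ -3.7171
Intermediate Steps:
B = 11/3 (B = -2 + (5 + 12)/3 = -2 + (1/3)*17 = -2 + 17/3 = 11/3 ≈ 3.6667)
k(D) = 10*D**2 (k(D) = (2*D)*(5*D) = 10*D**2)
G = 2970 (G = (10*(1 - (5 - 1*(-5)))**2)*(11/3) = (10*(1 - (5 + 5))**2)*(11/3) = (10*(1 - 1*10)**2)*(11/3) = (10*(1 - 10)**2)*(11/3) = (10*(-9)**2)*(11/3) = (10*81)*(11/3) = 810*(11/3) = 2970)
G/(-799) = 2970/(-799) = 2970*(-1/799) = -2970/799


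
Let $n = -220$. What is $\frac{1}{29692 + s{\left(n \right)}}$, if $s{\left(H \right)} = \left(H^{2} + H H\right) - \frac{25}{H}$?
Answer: $\frac{44}{5565653} \approx 7.9056 \cdot 10^{-6}$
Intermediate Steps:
$s{\left(H \right)} = - \frac{25}{H} + 2 H^{2}$ ($s{\left(H \right)} = \left(H^{2} + H^{2}\right) - \frac{25}{H} = 2 H^{2} - \frac{25}{H} = - \frac{25}{H} + 2 H^{2}$)
$\frac{1}{29692 + s{\left(n \right)}} = \frac{1}{29692 + \frac{-25 + 2 \left(-220\right)^{3}}{-220}} = \frac{1}{29692 - \frac{-25 + 2 \left(-10648000\right)}{220}} = \frac{1}{29692 - \frac{-25 - 21296000}{220}} = \frac{1}{29692 - - \frac{4259205}{44}} = \frac{1}{29692 + \frac{4259205}{44}} = \frac{1}{\frac{5565653}{44}} = \frac{44}{5565653}$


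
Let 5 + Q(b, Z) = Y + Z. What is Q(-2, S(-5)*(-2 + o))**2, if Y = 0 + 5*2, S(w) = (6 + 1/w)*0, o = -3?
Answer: 25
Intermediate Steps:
S(w) = 0
Y = 10 (Y = 0 + 10 = 10)
Q(b, Z) = 5 + Z (Q(b, Z) = -5 + (10 + Z) = 5 + Z)
Q(-2, S(-5)*(-2 + o))**2 = (5 + 0*(-2 - 3))**2 = (5 + 0*(-5))**2 = (5 + 0)**2 = 5**2 = 25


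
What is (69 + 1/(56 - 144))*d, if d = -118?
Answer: -358189/44 ≈ -8140.7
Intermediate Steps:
(69 + 1/(56 - 144))*d = (69 + 1/(56 - 144))*(-118) = (69 + 1/(-88))*(-118) = (69 - 1/88)*(-118) = (6071/88)*(-118) = -358189/44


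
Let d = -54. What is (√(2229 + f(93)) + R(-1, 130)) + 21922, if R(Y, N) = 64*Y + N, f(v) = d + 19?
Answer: 21988 + √2194 ≈ 22035.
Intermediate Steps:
f(v) = -35 (f(v) = -54 + 19 = -35)
R(Y, N) = N + 64*Y
(√(2229 + f(93)) + R(-1, 130)) + 21922 = (√(2229 - 35) + (130 + 64*(-1))) + 21922 = (√2194 + (130 - 64)) + 21922 = (√2194 + 66) + 21922 = (66 + √2194) + 21922 = 21988 + √2194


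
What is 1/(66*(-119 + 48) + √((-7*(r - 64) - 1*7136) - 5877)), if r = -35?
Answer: -213/998678 - I*√770/5492729 ≈ -0.00021328 - 5.0519e-6*I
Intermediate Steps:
1/(66*(-119 + 48) + √((-7*(r - 64) - 1*7136) - 5877)) = 1/(66*(-119 + 48) + √((-7*(-35 - 64) - 1*7136) - 5877)) = 1/(66*(-71) + √((-7*(-99) - 7136) - 5877)) = 1/(-4686 + √((693 - 7136) - 5877)) = 1/(-4686 + √(-6443 - 5877)) = 1/(-4686 + √(-12320)) = 1/(-4686 + 4*I*√770)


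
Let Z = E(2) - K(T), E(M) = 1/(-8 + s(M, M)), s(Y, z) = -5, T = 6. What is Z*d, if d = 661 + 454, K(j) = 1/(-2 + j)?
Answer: -18955/52 ≈ -364.52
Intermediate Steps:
d = 1115
E(M) = -1/13 (E(M) = 1/(-8 - 5) = 1/(-13) = -1/13)
Z = -17/52 (Z = -1/13 - 1/(-2 + 6) = -1/13 - 1/4 = -17/52 ≈ -0.32692)
Z*d = -17/52*1115 = -18955/52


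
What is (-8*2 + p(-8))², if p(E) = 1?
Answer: 225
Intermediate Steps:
(-8*2 + p(-8))² = (-8*2 + 1)² = (-16 + 1)² = (-15)² = 225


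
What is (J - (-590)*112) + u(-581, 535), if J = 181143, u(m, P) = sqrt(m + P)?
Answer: 247223 + I*sqrt(46) ≈ 2.4722e+5 + 6.7823*I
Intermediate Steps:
u(m, P) = sqrt(P + m)
(J - (-590)*112) + u(-581, 535) = (181143 - (-590)*112) + sqrt(535 - 581) = (181143 - 1*(-66080)) + sqrt(-46) = (181143 + 66080) + I*sqrt(46) = 247223 + I*sqrt(46)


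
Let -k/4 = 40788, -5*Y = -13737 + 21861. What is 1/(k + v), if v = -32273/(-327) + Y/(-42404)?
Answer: -17332635/2826142771018 ≈ -6.1330e-6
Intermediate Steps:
Y = -8124/5 (Y = -(-13737 + 21861)/5 = -⅕*8124 = -8124/5 ≈ -1624.8)
k = -163152 (k = -4*40788 = -163152)
v = 1711294502/17332635 (v = -32273/(-327) - 8124/5/(-42404) = -32273*(-1/327) - 8124/5*(-1/42404) = 32273/327 + 2031/53005 = 1711294502/17332635 ≈ 98.733)
1/(k + v) = 1/(-163152 + 1711294502/17332635) = 1/(-2826142771018/17332635) = -17332635/2826142771018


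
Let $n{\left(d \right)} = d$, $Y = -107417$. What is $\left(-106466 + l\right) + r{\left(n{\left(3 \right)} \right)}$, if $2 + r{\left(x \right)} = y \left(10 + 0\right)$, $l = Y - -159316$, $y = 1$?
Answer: $-54559$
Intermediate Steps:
$l = 51899$ ($l = -107417 - -159316 = -107417 + 159316 = 51899$)
$r{\left(x \right)} = 8$ ($r{\left(x \right)} = -2 + 1 \left(10 + 0\right) = -2 + 1 \cdot 10 = -2 + 10 = 8$)
$\left(-106466 + l\right) + r{\left(n{\left(3 \right)} \right)} = \left(-106466 + 51899\right) + 8 = -54567 + 8 = -54559$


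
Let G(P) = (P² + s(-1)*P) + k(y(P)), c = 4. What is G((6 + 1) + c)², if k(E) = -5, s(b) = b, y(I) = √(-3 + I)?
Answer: 11025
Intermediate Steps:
G(P) = -5 + P² - P (G(P) = (P² - P) - 5 = -5 + P² - P)
G((6 + 1) + c)² = (-5 + ((6 + 1) + 4)² - ((6 + 1) + 4))² = (-5 + (7 + 4)² - (7 + 4))² = (-5 + 11² - 1*11)² = (-5 + 121 - 11)² = 105² = 11025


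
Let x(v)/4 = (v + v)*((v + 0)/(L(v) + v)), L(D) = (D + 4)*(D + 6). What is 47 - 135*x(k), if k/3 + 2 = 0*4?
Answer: 6527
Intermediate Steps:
L(D) = (4 + D)*(6 + D)
k = -6 (k = -6 + 3*(0*4) = -6 + 3*0 = -6 + 0 = -6)
x(v) = 8*v**2/(24 + v**2 + 11*v) (x(v) = 4*((v + v)*((v + 0)/((24 + v**2 + 10*v) + v))) = 4*((2*v)*(v/(24 + v**2 + 11*v))) = 4*(2*v**2/(24 + v**2 + 11*v)) = 8*v**2/(24 + v**2 + 11*v))
47 - 135*x(k) = 47 - 1080*(-6)**2/(24 + (-6)**2 + 11*(-6)) = 47 - 1080*36/(24 + 36 - 66) = 47 - 1080*36/(-6) = 47 - 1080*36*(-1)/6 = 47 - 135*(-48) = 47 + 6480 = 6527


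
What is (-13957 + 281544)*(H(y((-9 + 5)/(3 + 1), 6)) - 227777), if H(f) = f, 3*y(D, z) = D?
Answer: -182850759884/3 ≈ -6.0950e+10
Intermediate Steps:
y(D, z) = D/3
(-13957 + 281544)*(H(y((-9 + 5)/(3 + 1), 6)) - 227777) = (-13957 + 281544)*(((-9 + 5)/(3 + 1))/3 - 227777) = 267587*((-4/4)/3 - 227777) = 267587*((-4*1/4)/3 - 227777) = 267587*((1/3)*(-1) - 227777) = 267587*(-1/3 - 227777) = 267587*(-683332/3) = -182850759884/3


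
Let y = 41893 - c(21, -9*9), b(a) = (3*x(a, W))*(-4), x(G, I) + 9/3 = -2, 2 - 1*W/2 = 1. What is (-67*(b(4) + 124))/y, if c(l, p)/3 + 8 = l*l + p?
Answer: -12328/40837 ≈ -0.30188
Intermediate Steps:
W = 2 (W = 4 - 2*1 = 4 - 2 = 2)
x(G, I) = -5 (x(G, I) = -3 - 2 = -5)
b(a) = 60 (b(a) = (3*(-5))*(-4) = -15*(-4) = 60)
c(l, p) = -24 + 3*p + 3*l² (c(l, p) = -24 + 3*(l*l + p) = -24 + 3*(l² + p) = -24 + 3*(p + l²) = -24 + (3*p + 3*l²) = -24 + 3*p + 3*l²)
y = 40837 (y = 41893 - (-24 + 3*(-9*9) + 3*21²) = 41893 - (-24 + 3*(-81) + 3*441) = 41893 - (-24 - 243 + 1323) = 41893 - 1*1056 = 41893 - 1056 = 40837)
(-67*(b(4) + 124))/y = -67*(60 + 124)/40837 = -67*184*(1/40837) = -12328*1/40837 = -12328/40837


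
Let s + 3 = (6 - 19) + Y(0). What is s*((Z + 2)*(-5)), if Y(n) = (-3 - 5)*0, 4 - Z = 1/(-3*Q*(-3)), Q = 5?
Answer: 4304/9 ≈ 478.22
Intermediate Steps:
Z = 179/45 (Z = 4 - 1/(-3*5*(-3)) = 4 - 1/((-15*(-3))) = 4 - 1/45 = 179/45 ≈ 3.9778)
Y(n) = 0 (Y(n) = -8*0 = 0)
s = -16 (s = -3 + ((6 - 19) + 0) = -3 + (-13 + 0) = -3 - 13 = -16)
s*((Z + 2)*(-5)) = -16*(179/45 + 2)*(-5) = -4304*(-5)/45 = -16*(-269/9) = 4304/9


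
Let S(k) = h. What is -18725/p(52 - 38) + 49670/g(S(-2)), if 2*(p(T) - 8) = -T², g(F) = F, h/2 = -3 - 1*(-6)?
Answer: 152755/18 ≈ 8486.4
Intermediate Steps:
h = 6 (h = 2*(-3 - 1*(-6)) = 2*(-3 + 6) = 2*3 = 6)
S(k) = 6
p(T) = 8 - T²/2 (p(T) = 8 + (-T²)/2 = 8 - T²/2)
-18725/p(52 - 38) + 49670/g(S(-2)) = -18725/(8 - (52 - 38)²/2) + 49670/6 = -18725/(8 - ½*14²) + 49670*(⅙) = -18725/(8 - ½*196) + 24835/3 = -18725/(8 - 98) + 24835/3 = -18725/(-90) + 24835/3 = -18725*(-1/90) + 24835/3 = 3745/18 + 24835/3 = 152755/18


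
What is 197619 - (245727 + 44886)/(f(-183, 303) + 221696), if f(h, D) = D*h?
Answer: 32853275280/166247 ≈ 1.9762e+5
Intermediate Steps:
197619 - (245727 + 44886)/(f(-183, 303) + 221696) = 197619 - (245727 + 44886)/(303*(-183) + 221696) = 197619 - 290613/(-55449 + 221696) = 197619 - 290613/166247 = 32853275280/166247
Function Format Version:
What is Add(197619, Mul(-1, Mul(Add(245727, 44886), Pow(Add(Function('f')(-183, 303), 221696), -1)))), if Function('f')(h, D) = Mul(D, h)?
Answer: Rational(32853275280, 166247) ≈ 1.9762e+5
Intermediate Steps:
Add(197619, Mul(-1, Mul(Add(245727, 44886), Pow(Add(Function('f')(-183, 303), 221696), -1)))) = Add(197619, Mul(-1, Mul(Add(245727, 44886), Pow(Add(Mul(303, -183), 221696), -1)))) = Add(197619, Mul(-1, Mul(290613, Pow(Add(-55449, 221696), -1)))) = Add(197619, Mul(-1, Mul(290613, Pow(166247, -1)))) = Add(197619, Mul(-1, Mul(290613, Rational(1, 166247)))) = Add(197619, Mul(-1, Rational(290613, 166247))) = Add(197619, Rational(-290613, 166247)) = Rational(32853275280, 166247)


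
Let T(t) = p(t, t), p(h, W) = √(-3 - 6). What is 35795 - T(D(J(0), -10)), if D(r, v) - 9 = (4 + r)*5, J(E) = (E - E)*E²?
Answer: 35795 - 3*I ≈ 35795.0 - 3.0*I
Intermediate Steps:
J(E) = 0 (J(E) = 0*E² = 0)
D(r, v) = 29 + 5*r (D(r, v) = 9 + (4 + r)*5 = 9 + (20 + 5*r) = 29 + 5*r)
p(h, W) = 3*I (p(h, W) = √(-9) = 3*I)
T(t) = 3*I
35795 - T(D(J(0), -10)) = 35795 - 3*I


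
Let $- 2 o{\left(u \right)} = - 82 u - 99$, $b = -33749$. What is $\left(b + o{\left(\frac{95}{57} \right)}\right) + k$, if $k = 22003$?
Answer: $- \frac{69769}{6} \approx -11628.0$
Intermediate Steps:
$o{\left(u \right)} = \frac{99}{2} + 41 u$ ($o{\left(u \right)} = - \frac{- 82 u - 99}{2} = - \frac{-99 - 82 u}{2} = \frac{99}{2} + 41 u$)
$\left(b + o{\left(\frac{95}{57} \right)}\right) + k = \left(-33749 + \left(\frac{99}{2} + 41 \cdot \frac{95}{57}\right)\right) + 22003 = \left(-33749 + \left(\frac{99}{2} + 41 \cdot 95 \cdot \frac{1}{57}\right)\right) + 22003 = \left(-33749 + \left(\frac{99}{2} + 41 \cdot \frac{5}{3}\right)\right) + 22003 = \left(-33749 + \left(\frac{99}{2} + \frac{205}{3}\right)\right) + 22003 = \left(-33749 + \frac{707}{6}\right) + 22003 = - \frac{201787}{6} + 22003 = - \frac{69769}{6}$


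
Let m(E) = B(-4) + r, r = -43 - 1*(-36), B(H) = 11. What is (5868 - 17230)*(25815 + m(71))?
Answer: -293355478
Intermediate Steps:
r = -7 (r = -43 + 36 = -7)
m(E) = 4 (m(E) = 11 - 7 = 4)
(5868 - 17230)*(25815 + m(71)) = (5868 - 17230)*(25815 + 4) = -11362*25819 = -293355478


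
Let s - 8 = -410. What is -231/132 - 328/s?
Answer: -751/804 ≈ -0.93408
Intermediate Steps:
s = -402 (s = 8 - 410 = -402)
-231/132 - 328/s = -231/132 - 328/(-402) = -231*1/132 - 328*(-1/402) = -7/4 + 164/201 = -751/804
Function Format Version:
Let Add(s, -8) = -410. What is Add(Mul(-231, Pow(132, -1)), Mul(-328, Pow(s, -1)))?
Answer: Rational(-751, 804) ≈ -0.93408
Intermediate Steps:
s = -402 (s = Add(8, -410) = -402)
Add(Mul(-231, Pow(132, -1)), Mul(-328, Pow(s, -1))) = Add(Mul(-231, Pow(132, -1)), Mul(-328, Pow(-402, -1))) = Add(Mul(-231, Rational(1, 132)), Mul(-328, Rational(-1, 402))) = Add(Rational(-7, 4), Rational(164, 201)) = Rational(-751, 804)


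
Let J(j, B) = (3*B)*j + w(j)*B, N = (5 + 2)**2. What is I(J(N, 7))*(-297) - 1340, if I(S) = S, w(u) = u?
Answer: -408824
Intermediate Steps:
N = 49 (N = 7**2 = 49)
J(j, B) = 4*B*j (J(j, B) = (3*B)*j + j*B = 3*B*j + B*j = 4*B*j)
I(J(N, 7))*(-297) - 1340 = (4*7*49)*(-297) - 1340 = 1372*(-297) - 1340 = -407484 - 1340 = -408824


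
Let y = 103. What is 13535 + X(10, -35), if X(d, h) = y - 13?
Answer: 13625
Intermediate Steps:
X(d, h) = 90 (X(d, h) = 103 - 13 = 90)
13535 + X(10, -35) = 13535 + 90 = 13625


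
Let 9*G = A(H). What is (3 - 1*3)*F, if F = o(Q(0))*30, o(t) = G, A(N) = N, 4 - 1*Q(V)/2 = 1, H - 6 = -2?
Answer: 0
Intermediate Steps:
H = 4 (H = 6 - 2 = 4)
Q(V) = 6 (Q(V) = 8 - 2*1 = 8 - 2 = 6)
G = 4/9 (G = (1/9)*4 = 4/9 ≈ 0.44444)
o(t) = 4/9
F = 40/3 (F = (4/9)*30 = 40/3 ≈ 13.333)
(3 - 1*3)*F = (3 - 1*3)*(40/3) = (3 - 3)*(40/3) = 0*(40/3) = 0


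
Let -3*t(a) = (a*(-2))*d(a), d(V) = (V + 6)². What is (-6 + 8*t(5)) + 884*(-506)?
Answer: -1332250/3 ≈ -4.4408e+5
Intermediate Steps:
d(V) = (6 + V)²
t(a) = 2*a*(6 + a)²/3 (t(a) = -a*(-2)*(6 + a)²/3 = -(-2*a)*(6 + a)²/3 = -(-2)*a*(6 + a)²/3 = 2*a*(6 + a)²/3)
(-6 + 8*t(5)) + 884*(-506) = (-6 + 8*((⅔)*5*(6 + 5)²)) + 884*(-506) = (-6 + 8*((⅔)*5*11²)) - 447304 = (-6 + 8*((⅔)*5*121)) - 447304 = (-6 + 8*(1210/3)) - 447304 = (-6 + 9680/3) - 447304 = 9662/3 - 447304 = -1332250/3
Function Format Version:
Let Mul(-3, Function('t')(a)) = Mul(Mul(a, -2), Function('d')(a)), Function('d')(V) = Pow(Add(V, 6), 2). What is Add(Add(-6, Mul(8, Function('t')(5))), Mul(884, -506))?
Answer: Rational(-1332250, 3) ≈ -4.4408e+5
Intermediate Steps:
Function('d')(V) = Pow(Add(6, V), 2)
Function('t')(a) = Mul(Rational(2, 3), a, Pow(Add(6, a), 2)) (Function('t')(a) = Mul(Rational(-1, 3), Mul(Mul(a, -2), Pow(Add(6, a), 2))) = Mul(Rational(-1, 3), Mul(Mul(-2, a), Pow(Add(6, a), 2))) = Mul(Rational(-1, 3), Mul(-2, a, Pow(Add(6, a), 2))) = Mul(Rational(2, 3), a, Pow(Add(6, a), 2)))
Add(Add(-6, Mul(8, Function('t')(5))), Mul(884, -506)) = Add(Add(-6, Mul(8, Mul(Rational(2, 3), 5, Pow(Add(6, 5), 2)))), Mul(884, -506)) = Add(Add(-6, Mul(8, Mul(Rational(2, 3), 5, Pow(11, 2)))), -447304) = Add(Add(-6, Mul(8, Mul(Rational(2, 3), 5, 121))), -447304) = Add(Add(-6, Mul(8, Rational(1210, 3))), -447304) = Add(Add(-6, Rational(9680, 3)), -447304) = Add(Rational(9662, 3), -447304) = Rational(-1332250, 3)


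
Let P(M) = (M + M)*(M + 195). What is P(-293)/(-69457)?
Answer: -57428/69457 ≈ -0.82681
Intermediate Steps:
P(M) = 2*M*(195 + M) (P(M) = (2*M)*(195 + M) = 2*M*(195 + M))
P(-293)/(-69457) = (2*(-293)*(195 - 293))/(-69457) = (2*(-293)*(-98))*(-1/69457) = 57428*(-1/69457) = -57428/69457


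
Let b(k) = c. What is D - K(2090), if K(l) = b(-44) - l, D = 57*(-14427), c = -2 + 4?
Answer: -820251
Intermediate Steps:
c = 2
b(k) = 2
D = -822339
K(l) = 2 - l
D - K(2090) = -822339 - (2 - 1*2090) = -822339 - (2 - 2090) = -822339 - 1*(-2088) = -822339 + 2088 = -820251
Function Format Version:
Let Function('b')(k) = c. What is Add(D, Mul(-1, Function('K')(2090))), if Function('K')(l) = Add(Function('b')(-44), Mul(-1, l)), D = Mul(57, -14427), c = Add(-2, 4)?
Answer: -820251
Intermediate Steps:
c = 2
Function('b')(k) = 2
D = -822339
Function('K')(l) = Add(2, Mul(-1, l))
Add(D, Mul(-1, Function('K')(2090))) = Add(-822339, Mul(-1, Add(2, Mul(-1, 2090)))) = Add(-822339, Mul(-1, Add(2, -2090))) = Add(-822339, Mul(-1, -2088)) = Add(-822339, 2088) = -820251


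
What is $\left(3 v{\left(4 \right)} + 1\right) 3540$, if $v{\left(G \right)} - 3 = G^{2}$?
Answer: $205320$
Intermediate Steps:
$v{\left(G \right)} = 3 + G^{2}$
$\left(3 v{\left(4 \right)} + 1\right) 3540 = \left(3 \left(3 + 4^{2}\right) + 1\right) 3540 = \left(3 \left(3 + 16\right) + 1\right) 3540 = \left(3 \cdot 19 + 1\right) 3540 = \left(57 + 1\right) 3540 = 58 \cdot 3540 = 205320$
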